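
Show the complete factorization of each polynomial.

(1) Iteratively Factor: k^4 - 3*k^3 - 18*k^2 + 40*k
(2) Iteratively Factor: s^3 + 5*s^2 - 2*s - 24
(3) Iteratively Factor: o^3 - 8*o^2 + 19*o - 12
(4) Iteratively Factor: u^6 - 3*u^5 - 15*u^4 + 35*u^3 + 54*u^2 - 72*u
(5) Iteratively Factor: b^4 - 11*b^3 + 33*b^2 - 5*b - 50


(1) = (k + 4)*(k^3 - 7*k^2 + 10*k) = (k - 2)*(k + 4)*(k^2 - 5*k) = (k - 5)*(k - 2)*(k + 4)*(k)
(2) = (s - 2)*(s^2 + 7*s + 12) = (s - 2)*(s + 4)*(s + 3)
(3) = (o - 4)*(o^2 - 4*o + 3) = (o - 4)*(o - 1)*(o - 3)
(4) = (u)*(u^5 - 3*u^4 - 15*u^3 + 35*u^2 + 54*u - 72) = u*(u + 2)*(u^4 - 5*u^3 - 5*u^2 + 45*u - 36) = u*(u + 2)*(u + 3)*(u^3 - 8*u^2 + 19*u - 12) = u*(u - 3)*(u + 2)*(u + 3)*(u^2 - 5*u + 4) = u*(u - 3)*(u - 1)*(u + 2)*(u + 3)*(u - 4)
(5) = (b - 5)*(b^3 - 6*b^2 + 3*b + 10) = (b - 5)^2*(b^2 - b - 2) = (b - 5)^2*(b - 2)*(b + 1)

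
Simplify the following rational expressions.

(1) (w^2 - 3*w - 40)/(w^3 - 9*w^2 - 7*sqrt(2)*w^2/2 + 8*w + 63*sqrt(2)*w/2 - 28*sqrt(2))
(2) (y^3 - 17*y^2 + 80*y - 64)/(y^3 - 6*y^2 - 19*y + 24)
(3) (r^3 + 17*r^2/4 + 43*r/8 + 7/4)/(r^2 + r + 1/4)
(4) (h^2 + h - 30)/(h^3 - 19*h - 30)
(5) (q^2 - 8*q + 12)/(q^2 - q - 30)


(1) = (2*w + 10)/(2*w^2 + w*(-7*sqrt(2) - 2) + 7*sqrt(2))
(2) = (y - 8)/(y + 3)
(3) = (4*r^2 + 15*r + 14)/(4*r + 2)
(4) = (h + 6)/(h^2 + 5*h + 6)
(5) = (q - 2)/(q + 5)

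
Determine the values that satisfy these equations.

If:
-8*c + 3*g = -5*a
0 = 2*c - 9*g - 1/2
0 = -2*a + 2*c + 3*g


Then:
a = -5/4
c = -7/8
g = -1/4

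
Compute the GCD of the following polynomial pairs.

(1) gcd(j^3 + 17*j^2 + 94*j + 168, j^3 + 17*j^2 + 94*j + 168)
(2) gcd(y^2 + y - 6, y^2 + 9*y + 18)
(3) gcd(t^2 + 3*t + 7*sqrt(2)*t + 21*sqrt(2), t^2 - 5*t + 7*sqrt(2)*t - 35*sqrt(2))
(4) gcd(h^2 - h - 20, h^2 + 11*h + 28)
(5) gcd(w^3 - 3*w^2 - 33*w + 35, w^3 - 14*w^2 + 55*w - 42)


(1) = gcd((j + 4)*(j + 6)*(j + 7), (j + 4)*(j + 6)*(j + 7)) = j^3 + 17*j^2 + 94*j + 168
(2) = y + 3
(3) = gcd((t + 3)*(t + 7*sqrt(2)), (t - 5)*(t + 7*sqrt(2))) = t + 7*sqrt(2)
(4) = h + 4
(5) = w^2 - 8*w + 7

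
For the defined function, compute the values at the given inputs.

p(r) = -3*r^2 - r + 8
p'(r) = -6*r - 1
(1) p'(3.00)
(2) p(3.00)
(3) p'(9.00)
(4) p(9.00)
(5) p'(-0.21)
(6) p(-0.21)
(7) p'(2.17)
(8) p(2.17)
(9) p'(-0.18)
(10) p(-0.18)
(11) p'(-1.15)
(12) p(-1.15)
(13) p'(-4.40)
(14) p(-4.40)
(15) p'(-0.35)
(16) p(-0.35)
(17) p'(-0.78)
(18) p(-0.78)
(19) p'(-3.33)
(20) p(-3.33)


(1) = -19.00
(2) = -22.00
(3) = -55.00
(4) = -244.00
(5) = 0.26
(6) = 8.08
(7) = -14.02
(8) = -8.30
(9) = 0.08
(10) = 8.08
(11) = 5.90
(12) = 5.18
(13) = 25.40
(14) = -45.68
(15) = 1.10
(16) = 7.98
(17) = 3.68
(18) = 6.95
(19) = 18.98
(20) = -21.94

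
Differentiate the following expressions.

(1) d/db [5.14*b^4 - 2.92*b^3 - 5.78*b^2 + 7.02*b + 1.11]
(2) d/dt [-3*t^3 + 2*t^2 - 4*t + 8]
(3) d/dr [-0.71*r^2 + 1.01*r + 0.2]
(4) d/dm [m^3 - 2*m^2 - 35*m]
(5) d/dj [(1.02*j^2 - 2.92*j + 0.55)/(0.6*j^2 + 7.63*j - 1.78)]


(1) = 20.56*b^3 - 8.76*b^2 - 11.56*b + 7.02
(2) = -9*t^2 + 4*t - 4
(3) = 1.01 - 1.42*r
(4) = 3*m^2 - 4*m - 35
(5) = (9.5346*j^2 - 4.2912*j + 1.0011)/(0.36*j^4 + 9.156*j^3 + 56.0809*j^2 - 27.1628*j + 3.1684)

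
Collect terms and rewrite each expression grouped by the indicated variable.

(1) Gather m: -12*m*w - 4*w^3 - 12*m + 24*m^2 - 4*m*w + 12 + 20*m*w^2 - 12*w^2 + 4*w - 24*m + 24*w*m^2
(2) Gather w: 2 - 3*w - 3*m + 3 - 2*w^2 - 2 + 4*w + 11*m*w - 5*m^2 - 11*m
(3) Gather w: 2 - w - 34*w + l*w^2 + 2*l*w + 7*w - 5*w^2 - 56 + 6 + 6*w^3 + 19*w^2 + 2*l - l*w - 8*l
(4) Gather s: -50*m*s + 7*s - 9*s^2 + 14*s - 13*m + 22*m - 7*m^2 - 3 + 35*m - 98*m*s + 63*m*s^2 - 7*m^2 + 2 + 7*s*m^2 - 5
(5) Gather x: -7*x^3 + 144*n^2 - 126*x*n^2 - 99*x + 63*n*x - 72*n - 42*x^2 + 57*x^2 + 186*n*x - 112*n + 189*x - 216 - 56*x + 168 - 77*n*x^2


(1) = m^2*(24*w + 24) + m*(20*w^2 - 16*w - 36) - 4*w^3 - 12*w^2 + 4*w + 12
(2) = -5*m^2 - 14*m - 2*w^2 + w*(11*m + 1) + 3
(3) = -6*l + 6*w^3 + w^2*(l + 14) + w*(l - 28) - 48
(4) = -14*m^2 + 44*m + s^2*(63*m - 9) + s*(7*m^2 - 148*m + 21) - 6
(5) = 144*n^2 - 184*n - 7*x^3 + x^2*(15 - 77*n) + x*(-126*n^2 + 249*n + 34) - 48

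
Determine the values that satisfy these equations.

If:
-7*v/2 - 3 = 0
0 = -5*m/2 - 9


Then:
m = -18/5
v = -6/7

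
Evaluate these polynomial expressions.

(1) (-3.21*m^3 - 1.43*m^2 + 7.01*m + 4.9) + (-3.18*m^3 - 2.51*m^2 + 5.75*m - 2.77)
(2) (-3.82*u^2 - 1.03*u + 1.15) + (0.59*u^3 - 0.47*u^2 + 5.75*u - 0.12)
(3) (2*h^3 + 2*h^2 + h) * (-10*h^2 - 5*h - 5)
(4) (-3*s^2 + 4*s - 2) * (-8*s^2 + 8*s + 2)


(1) = -6.39*m^3 - 3.94*m^2 + 12.76*m + 2.13
(2) = 0.59*u^3 - 4.29*u^2 + 4.72*u + 1.03
(3) = -20*h^5 - 30*h^4 - 30*h^3 - 15*h^2 - 5*h
(4) = 24*s^4 - 56*s^3 + 42*s^2 - 8*s - 4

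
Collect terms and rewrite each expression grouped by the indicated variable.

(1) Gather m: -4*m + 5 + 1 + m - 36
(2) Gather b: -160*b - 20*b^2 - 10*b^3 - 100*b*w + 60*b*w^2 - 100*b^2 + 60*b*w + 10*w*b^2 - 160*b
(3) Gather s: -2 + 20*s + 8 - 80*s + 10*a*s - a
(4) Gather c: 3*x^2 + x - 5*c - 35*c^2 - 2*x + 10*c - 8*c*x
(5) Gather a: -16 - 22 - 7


(1) = -3*m - 30
(2) = -10*b^3 + b^2*(10*w - 120) + b*(60*w^2 - 40*w - 320)
(3) = -a + s*(10*a - 60) + 6
(4) = -35*c^2 + c*(5 - 8*x) + 3*x^2 - x
(5) = -45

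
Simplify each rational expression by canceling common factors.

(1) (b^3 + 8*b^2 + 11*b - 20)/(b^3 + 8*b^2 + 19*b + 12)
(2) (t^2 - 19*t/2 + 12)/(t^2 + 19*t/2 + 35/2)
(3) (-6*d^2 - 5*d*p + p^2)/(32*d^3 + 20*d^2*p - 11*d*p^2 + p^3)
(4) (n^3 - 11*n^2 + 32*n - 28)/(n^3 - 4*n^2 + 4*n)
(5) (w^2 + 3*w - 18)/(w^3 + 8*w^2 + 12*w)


(1) = (b^2 + 4*b - 5)/(b^2 + 4*b + 3)
(2) = (2*t^2 - 19*t + 24)/(2*t^2 + 19*t + 35)
(3) = (-6*d + p)/(32*d^2 - 12*d*p + p^2)
(4) = (n - 7)/n
(5) = (w - 3)/(w^2 + 2*w)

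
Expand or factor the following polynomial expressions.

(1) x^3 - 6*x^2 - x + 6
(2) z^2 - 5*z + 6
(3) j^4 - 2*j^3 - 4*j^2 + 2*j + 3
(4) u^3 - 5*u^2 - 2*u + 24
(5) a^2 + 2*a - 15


(1) = (x - 6)*(x - 1)*(x + 1)
(2) = (z - 3)*(z - 2)
(3) = (j - 3)*(j - 1)*(j + 1)^2
(4) = (u - 4)*(u - 3)*(u + 2)
(5) = (a - 3)*(a + 5)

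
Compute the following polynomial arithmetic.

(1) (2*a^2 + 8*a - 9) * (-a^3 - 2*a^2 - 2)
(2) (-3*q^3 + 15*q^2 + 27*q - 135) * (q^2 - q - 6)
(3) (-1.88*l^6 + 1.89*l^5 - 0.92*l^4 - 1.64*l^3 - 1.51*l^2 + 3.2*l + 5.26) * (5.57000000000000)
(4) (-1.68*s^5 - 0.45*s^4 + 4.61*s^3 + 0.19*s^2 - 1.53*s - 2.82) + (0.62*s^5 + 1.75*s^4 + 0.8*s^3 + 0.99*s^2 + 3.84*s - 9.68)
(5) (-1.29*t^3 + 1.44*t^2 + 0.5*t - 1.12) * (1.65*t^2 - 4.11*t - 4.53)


(1) = -2*a^5 - 12*a^4 - 7*a^3 + 14*a^2 - 16*a + 18
(2) = -3*q^5 + 18*q^4 + 30*q^3 - 252*q^2 - 27*q + 810
(3) = -10.4716*l^6 + 10.5273*l^5 - 5.1244*l^4 - 9.1348*l^3 - 8.4107*l^2 + 17.824*l + 29.2982
(4) = -1.06*s^5 + 1.3*s^4 + 5.41*s^3 + 1.18*s^2 + 2.31*s - 12.5
(5) = -2.1285*t^5 + 7.6779*t^4 + 0.7503*t^3 - 10.4262*t^2 + 2.3382*t + 5.0736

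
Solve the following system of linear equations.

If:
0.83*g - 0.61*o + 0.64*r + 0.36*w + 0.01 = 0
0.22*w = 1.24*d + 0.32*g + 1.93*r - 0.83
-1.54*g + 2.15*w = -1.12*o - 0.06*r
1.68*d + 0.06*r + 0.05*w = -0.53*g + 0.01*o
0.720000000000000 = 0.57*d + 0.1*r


Then:
d = 1.21
g = -3.96
o = -5.16
r = 0.29
w = -0.16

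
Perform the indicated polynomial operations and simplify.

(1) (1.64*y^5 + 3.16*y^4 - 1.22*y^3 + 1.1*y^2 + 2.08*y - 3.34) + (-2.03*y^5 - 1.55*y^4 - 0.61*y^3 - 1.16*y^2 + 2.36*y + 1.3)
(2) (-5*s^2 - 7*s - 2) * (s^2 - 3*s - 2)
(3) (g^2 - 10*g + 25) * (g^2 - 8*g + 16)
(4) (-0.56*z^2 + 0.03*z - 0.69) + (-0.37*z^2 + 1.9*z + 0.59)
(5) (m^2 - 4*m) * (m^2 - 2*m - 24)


(1) = -0.39*y^5 + 1.61*y^4 - 1.83*y^3 - 0.06*y^2 + 4.44*y - 2.04
(2) = -5*s^4 + 8*s^3 + 29*s^2 + 20*s + 4
(3) = g^4 - 18*g^3 + 121*g^2 - 360*g + 400
(4) = -0.93*z^2 + 1.93*z - 0.1
(5) = m^4 - 6*m^3 - 16*m^2 + 96*m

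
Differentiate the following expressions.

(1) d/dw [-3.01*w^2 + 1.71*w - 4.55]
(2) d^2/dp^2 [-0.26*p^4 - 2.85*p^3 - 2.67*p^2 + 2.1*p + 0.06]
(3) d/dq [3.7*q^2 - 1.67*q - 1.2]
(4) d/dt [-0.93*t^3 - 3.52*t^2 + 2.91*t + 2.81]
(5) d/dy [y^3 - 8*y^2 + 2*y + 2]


(1) = 1.71 - 6.02*w
(2) = -3.12*p^2 - 17.1*p - 5.34
(3) = 7.4*q - 1.67
(4) = -2.79*t^2 - 7.04*t + 2.91
(5) = 3*y^2 - 16*y + 2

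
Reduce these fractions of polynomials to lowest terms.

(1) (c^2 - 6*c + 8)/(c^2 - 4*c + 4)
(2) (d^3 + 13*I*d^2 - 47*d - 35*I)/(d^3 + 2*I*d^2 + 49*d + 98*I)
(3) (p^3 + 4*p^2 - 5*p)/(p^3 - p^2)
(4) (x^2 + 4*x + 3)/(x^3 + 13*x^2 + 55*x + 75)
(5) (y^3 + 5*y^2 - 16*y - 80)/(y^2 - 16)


(1) = (c - 4)/(c - 2)
(2) = (d^2 + 6*I*d - 5)/(d^2 - 5*I*d + 14)
(3) = (p + 5)/p
(4) = (x + 1)/(x^2 + 10*x + 25)
(5) = y + 5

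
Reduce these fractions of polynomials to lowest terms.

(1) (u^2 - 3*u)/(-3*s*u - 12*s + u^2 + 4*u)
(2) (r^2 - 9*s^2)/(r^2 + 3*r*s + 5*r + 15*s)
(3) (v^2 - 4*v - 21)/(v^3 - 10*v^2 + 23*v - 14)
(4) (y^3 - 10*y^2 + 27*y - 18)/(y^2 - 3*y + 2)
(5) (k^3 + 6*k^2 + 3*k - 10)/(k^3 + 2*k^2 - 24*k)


(1) = (-u^2 + 3*u)/(3*s*u + 12*s - u^2 - 4*u)
(2) = (r - 3*s)/(r + 5)
(3) = (v + 3)/(v^2 - 3*v + 2)
(4) = (y^2 - 9*y + 18)/(y - 2)
(5) = (k^3 + 6*k^2 + 3*k - 10)/(k^3 + 2*k^2 - 24*k)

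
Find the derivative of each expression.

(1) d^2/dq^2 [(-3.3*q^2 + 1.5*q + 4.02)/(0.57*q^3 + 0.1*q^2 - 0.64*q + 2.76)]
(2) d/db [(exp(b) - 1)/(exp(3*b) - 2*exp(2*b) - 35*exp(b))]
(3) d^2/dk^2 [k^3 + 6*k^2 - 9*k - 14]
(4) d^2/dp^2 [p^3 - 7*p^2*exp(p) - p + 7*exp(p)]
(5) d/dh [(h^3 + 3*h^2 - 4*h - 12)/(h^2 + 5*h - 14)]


(1) = (-2.14434*q^6 + 2.9241*q^5 + 8.963136*q^4 + 77.05008*q^3 - 31.410576*q^2 - 41.973264*q - 43.902816)/(0.185193*q^9 + 0.09747*q^8 - 0.606708*q^7 + 2.472292*q^6 + 1.625136*q^5 - 5.835408*q^4 + 11.704112*q^3 + 5.676768*q^2 - 14.625792*q + 21.024576)
(2) = (-2*exp(3*b) + 5*exp(2*b) - 4*exp(b) - 35)*exp(-b)/(exp(4*b) - 4*exp(3*b) - 66*exp(2*b) + 140*exp(b) + 1225)
(3) = 6*k + 12
(4) = -7*p^2*exp(p) - 28*p*exp(p) + 6*p - 7*exp(p)
(5) = (h^2 + 14*h + 29)/(h^2 + 14*h + 49)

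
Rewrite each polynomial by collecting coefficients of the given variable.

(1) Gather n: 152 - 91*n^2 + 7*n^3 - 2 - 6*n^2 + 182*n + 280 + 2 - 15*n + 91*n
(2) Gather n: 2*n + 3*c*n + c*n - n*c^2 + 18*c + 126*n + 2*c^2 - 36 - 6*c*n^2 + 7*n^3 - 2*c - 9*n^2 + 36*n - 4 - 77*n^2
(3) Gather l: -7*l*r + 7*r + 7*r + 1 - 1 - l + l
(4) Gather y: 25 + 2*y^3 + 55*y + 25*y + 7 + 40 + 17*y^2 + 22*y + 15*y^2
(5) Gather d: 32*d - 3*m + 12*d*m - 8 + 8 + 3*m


(1) = 7*n^3 - 97*n^2 + 258*n + 432
(2) = 2*c^2 + 16*c + 7*n^3 + n^2*(-6*c - 86) + n*(-c^2 + 4*c + 164) - 40
(3) = -7*l*r + 14*r
(4) = 2*y^3 + 32*y^2 + 102*y + 72
(5) = d*(12*m + 32)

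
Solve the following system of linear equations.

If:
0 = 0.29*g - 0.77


Then:
g = 2.66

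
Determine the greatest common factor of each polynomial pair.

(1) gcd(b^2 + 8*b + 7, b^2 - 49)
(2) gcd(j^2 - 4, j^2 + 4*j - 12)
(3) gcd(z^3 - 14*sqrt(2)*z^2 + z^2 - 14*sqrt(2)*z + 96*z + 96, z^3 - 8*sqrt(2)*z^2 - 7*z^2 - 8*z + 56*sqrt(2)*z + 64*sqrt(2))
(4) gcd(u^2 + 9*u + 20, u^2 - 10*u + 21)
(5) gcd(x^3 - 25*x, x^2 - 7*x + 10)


(1) = gcd((b + 1)*(b + 7), (b - 7)*(b + 7)) = b + 7
(2) = j - 2
(3) = z^2 + z*(1 - 8*sqrt(2)) - 8*sqrt(2)
(4) = 1
(5) = x - 5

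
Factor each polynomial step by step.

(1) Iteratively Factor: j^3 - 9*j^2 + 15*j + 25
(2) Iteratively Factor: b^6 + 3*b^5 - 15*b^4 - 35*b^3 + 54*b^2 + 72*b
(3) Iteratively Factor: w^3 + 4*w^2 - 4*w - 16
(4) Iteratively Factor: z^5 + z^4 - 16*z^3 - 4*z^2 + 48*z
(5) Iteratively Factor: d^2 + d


(1) = (j - 5)*(j^2 - 4*j - 5) = (j - 5)*(j + 1)*(j - 5)
(2) = (b + 3)*(b^5 - 15*b^3 + 10*b^2 + 24*b) = (b + 3)*(b + 4)*(b^4 - 4*b^3 + b^2 + 6*b) = (b - 3)*(b + 3)*(b + 4)*(b^3 - b^2 - 2*b) = b*(b - 3)*(b + 3)*(b + 4)*(b^2 - b - 2) = b*(b - 3)*(b - 2)*(b + 3)*(b + 4)*(b + 1)
(3) = (w + 4)*(w^2 - 4) = (w - 2)*(w + 4)*(w + 2)
(4) = (z - 3)*(z^4 + 4*z^3 - 4*z^2 - 16*z) = (z - 3)*(z + 4)*(z^3 - 4*z) = (z - 3)*(z + 2)*(z + 4)*(z^2 - 2*z) = z*(z - 3)*(z + 2)*(z + 4)*(z - 2)
(5) = (d)*(d + 1)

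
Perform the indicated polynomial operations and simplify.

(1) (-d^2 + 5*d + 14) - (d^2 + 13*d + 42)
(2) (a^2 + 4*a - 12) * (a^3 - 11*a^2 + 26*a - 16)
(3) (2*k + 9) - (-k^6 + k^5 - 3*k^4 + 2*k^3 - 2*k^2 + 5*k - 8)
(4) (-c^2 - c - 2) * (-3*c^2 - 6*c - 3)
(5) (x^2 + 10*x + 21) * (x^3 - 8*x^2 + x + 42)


(1) = -2*d^2 - 8*d - 28
(2) = a^5 - 7*a^4 - 30*a^3 + 220*a^2 - 376*a + 192
(3) = k^6 - k^5 + 3*k^4 - 2*k^3 + 2*k^2 - 3*k + 17
(4) = 3*c^4 + 9*c^3 + 15*c^2 + 15*c + 6
(5) = x^5 + 2*x^4 - 58*x^3 - 116*x^2 + 441*x + 882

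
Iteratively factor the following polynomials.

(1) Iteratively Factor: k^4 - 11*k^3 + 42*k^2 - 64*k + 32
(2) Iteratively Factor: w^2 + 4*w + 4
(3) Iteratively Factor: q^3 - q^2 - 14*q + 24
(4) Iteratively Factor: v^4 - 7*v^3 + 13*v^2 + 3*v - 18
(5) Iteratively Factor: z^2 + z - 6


(1) = (k - 4)*(k^3 - 7*k^2 + 14*k - 8) = (k - 4)^2*(k^2 - 3*k + 2) = (k - 4)^2*(k - 1)*(k - 2)
(2) = (w + 2)*(w + 2)
(3) = (q - 3)*(q^2 + 2*q - 8) = (q - 3)*(q + 4)*(q - 2)
(4) = (v - 3)*(v^3 - 4*v^2 + v + 6) = (v - 3)*(v - 2)*(v^2 - 2*v - 3) = (v - 3)^2*(v - 2)*(v + 1)
(5) = (z + 3)*(z - 2)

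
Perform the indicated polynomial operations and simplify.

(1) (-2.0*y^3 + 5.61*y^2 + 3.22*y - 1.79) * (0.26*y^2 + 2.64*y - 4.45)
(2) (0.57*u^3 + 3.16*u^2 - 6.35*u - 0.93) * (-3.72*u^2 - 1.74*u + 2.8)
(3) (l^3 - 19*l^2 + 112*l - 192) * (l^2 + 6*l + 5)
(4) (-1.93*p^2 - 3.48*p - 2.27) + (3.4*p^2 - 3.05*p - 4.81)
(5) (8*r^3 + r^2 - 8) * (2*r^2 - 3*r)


(1) = -0.52*y^5 - 3.8214*y^4 + 24.5476*y^3 - 16.9291*y^2 - 19.0546*y + 7.9655
(2) = -2.1204*u^5 - 12.747*u^4 + 19.7196*u^3 + 23.3566*u^2 - 16.1618*u - 2.604
(3) = l^5 - 13*l^4 + 3*l^3 + 385*l^2 - 592*l - 960
(4) = 1.47*p^2 - 6.53*p - 7.08
(5) = 16*r^5 - 22*r^4 - 3*r^3 - 16*r^2 + 24*r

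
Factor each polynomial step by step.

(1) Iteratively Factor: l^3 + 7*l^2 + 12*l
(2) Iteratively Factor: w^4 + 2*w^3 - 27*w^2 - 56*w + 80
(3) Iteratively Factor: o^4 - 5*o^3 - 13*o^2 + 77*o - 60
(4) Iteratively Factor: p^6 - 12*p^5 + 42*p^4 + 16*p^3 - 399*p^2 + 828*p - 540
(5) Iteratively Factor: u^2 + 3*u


(1) = (l + 4)*(l^2 + 3*l) = (l + 3)*(l + 4)*(l)
(2) = (w - 1)*(w^3 + 3*w^2 - 24*w - 80) = (w - 5)*(w - 1)*(w^2 + 8*w + 16) = (w - 5)*(w - 1)*(w + 4)*(w + 4)
(3) = (o + 4)*(o^3 - 9*o^2 + 23*o - 15) = (o - 3)*(o + 4)*(o^2 - 6*o + 5) = (o - 3)*(o - 1)*(o + 4)*(o - 5)
(4) = (p - 2)*(p^5 - 10*p^4 + 22*p^3 + 60*p^2 - 279*p + 270) = (p - 3)*(p - 2)*(p^4 - 7*p^3 + p^2 + 63*p - 90) = (p - 3)*(p - 2)^2*(p^3 - 5*p^2 - 9*p + 45) = (p - 3)^2*(p - 2)^2*(p^2 - 2*p - 15) = (p - 3)^2*(p - 2)^2*(p + 3)*(p - 5)
(5) = (u + 3)*(u)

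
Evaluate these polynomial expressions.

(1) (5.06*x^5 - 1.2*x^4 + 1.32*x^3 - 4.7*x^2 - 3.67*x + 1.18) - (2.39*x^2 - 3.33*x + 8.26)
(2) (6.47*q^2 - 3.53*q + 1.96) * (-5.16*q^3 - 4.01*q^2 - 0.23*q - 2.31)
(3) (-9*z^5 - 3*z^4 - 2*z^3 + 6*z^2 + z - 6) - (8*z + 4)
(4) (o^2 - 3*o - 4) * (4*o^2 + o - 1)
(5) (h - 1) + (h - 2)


(1) = 5.06*x^5 - 1.2*x^4 + 1.32*x^3 - 7.09*x^2 - 0.34*x - 7.08
(2) = -33.3852*q^5 - 7.7299*q^4 + 2.5536*q^3 - 21.9934*q^2 + 7.7035*q - 4.5276
(3) = -9*z^5 - 3*z^4 - 2*z^3 + 6*z^2 - 7*z - 10
(4) = 4*o^4 - 11*o^3 - 20*o^2 - o + 4
(5) = 2*h - 3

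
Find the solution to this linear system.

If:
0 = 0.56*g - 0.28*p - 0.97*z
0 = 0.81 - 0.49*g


Then:
g = 1.65
p = 3.30612244897959 - 3.46428571428571*z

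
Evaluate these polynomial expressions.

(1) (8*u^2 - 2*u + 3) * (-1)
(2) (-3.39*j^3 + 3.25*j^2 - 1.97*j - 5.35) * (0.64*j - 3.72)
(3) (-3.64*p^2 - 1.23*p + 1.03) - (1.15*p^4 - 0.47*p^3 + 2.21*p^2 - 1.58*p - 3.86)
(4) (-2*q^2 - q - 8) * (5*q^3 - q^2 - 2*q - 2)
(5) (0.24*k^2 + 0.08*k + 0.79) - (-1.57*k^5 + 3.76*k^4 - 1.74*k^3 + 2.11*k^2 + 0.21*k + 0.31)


(1) = -8*u^2 + 2*u - 3
(2) = -2.1696*j^4 + 14.6908*j^3 - 13.3508*j^2 + 3.9044*j + 19.902
(3) = -1.15*p^4 + 0.47*p^3 - 5.85*p^2 + 0.35*p + 4.89
(4) = -10*q^5 - 3*q^4 - 35*q^3 + 14*q^2 + 18*q + 16
(5) = 1.57*k^5 - 3.76*k^4 + 1.74*k^3 - 1.87*k^2 - 0.13*k + 0.48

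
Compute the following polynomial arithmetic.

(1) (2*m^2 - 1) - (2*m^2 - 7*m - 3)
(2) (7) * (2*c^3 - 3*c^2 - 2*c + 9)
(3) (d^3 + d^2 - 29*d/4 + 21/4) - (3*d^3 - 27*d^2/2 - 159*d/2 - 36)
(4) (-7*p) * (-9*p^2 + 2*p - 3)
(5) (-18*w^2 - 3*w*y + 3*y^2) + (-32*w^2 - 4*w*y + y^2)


(1) = 7*m + 2
(2) = 14*c^3 - 21*c^2 - 14*c + 63
(3) = -2*d^3 + 29*d^2/2 + 289*d/4 + 165/4
(4) = 63*p^3 - 14*p^2 + 21*p
(5) = -50*w^2 - 7*w*y + 4*y^2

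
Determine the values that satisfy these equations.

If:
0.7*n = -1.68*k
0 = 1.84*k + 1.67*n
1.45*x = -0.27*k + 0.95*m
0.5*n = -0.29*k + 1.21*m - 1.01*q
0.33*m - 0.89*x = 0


Then:
k = 0.00
m = 0.00
n = 0.00
q = 0.00
x = 0.00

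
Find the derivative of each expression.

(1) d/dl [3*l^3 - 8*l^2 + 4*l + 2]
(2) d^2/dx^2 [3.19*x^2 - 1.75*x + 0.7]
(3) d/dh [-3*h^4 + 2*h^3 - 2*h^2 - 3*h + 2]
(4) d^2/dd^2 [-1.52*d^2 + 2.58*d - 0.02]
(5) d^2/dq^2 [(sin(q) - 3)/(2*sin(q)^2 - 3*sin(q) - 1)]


(1) = 9*l^2 - 16*l + 4
(2) = 6.38000000000000
(3) = -12*h^3 + 6*h^2 - 4*h - 3
(4) = -3.04000000000000
(5) = (4*sin(q)^5 - 42*sin(q)^4 + 58*sin(q)^3 + 18*sin(q)^2 - 110*sin(q) + 72)/(3*sin(q) + cos(2*q))^3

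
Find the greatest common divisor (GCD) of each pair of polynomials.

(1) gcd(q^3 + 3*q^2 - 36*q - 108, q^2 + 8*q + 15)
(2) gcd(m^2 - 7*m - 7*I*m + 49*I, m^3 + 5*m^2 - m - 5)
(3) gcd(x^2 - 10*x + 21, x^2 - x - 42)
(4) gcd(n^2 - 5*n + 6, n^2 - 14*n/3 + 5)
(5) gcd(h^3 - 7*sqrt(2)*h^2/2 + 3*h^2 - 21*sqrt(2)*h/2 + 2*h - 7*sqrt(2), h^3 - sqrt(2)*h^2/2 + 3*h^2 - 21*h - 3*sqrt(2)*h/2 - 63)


(1) = gcd((q - 6)*(q + 3)*(q + 6), (q + 3)*(q + 5)) = q + 3
(2) = gcd((m - 7)*(m - 7*I), (m - 1)*(m + 1)*(m + 5)) = 1
(3) = gcd((x - 7)*(x - 3), (x - 7)*(x + 6)) = x - 7
(4) = n - 3
(5) = gcd((h + 1)*(h + 2)*(h - 7*sqrt(2)/2), (h + 3)*(h - 7*sqrt(2)/2)*(h + 3*sqrt(2))) = h - 7*sqrt(2)/2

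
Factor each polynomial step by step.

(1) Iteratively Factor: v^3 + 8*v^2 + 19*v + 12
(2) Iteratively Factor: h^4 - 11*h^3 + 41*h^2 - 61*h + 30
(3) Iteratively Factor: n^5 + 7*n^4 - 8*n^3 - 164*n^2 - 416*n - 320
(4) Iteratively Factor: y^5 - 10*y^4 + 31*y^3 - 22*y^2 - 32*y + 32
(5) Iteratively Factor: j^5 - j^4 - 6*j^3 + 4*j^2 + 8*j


(1) = (v + 3)*(v^2 + 5*v + 4) = (v + 3)*(v + 4)*(v + 1)
(2) = (h - 1)*(h^3 - 10*h^2 + 31*h - 30) = (h - 5)*(h - 1)*(h^2 - 5*h + 6) = (h - 5)*(h - 3)*(h - 1)*(h - 2)
(3) = (n + 4)*(n^4 + 3*n^3 - 20*n^2 - 84*n - 80) = (n + 2)*(n + 4)*(n^3 + n^2 - 22*n - 40) = (n + 2)^2*(n + 4)*(n^2 - n - 20) = (n - 5)*(n + 2)^2*(n + 4)*(n + 4)
(4) = (y - 1)*(y^4 - 9*y^3 + 22*y^2 - 32) = (y - 2)*(y - 1)*(y^3 - 7*y^2 + 8*y + 16) = (y - 2)*(y - 1)*(y + 1)*(y^2 - 8*y + 16) = (y - 4)*(y - 2)*(y - 1)*(y + 1)*(y - 4)
(5) = (j)*(j^4 - j^3 - 6*j^2 + 4*j + 8) = j*(j + 2)*(j^3 - 3*j^2 + 4) = j*(j - 2)*(j + 2)*(j^2 - j - 2) = j*(j - 2)*(j + 1)*(j + 2)*(j - 2)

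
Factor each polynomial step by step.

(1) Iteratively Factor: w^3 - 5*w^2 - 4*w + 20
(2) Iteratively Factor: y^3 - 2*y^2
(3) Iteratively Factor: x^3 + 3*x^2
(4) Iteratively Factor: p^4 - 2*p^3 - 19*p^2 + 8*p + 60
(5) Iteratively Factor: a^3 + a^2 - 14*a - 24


(1) = (w - 2)*(w^2 - 3*w - 10) = (w - 5)*(w - 2)*(w + 2)
(2) = (y)*(y^2 - 2*y) = y*(y - 2)*(y)
(3) = (x)*(x^2 + 3*x) = x*(x + 3)*(x)
(4) = (p - 2)*(p^3 - 19*p - 30) = (p - 2)*(p + 3)*(p^2 - 3*p - 10) = (p - 5)*(p - 2)*(p + 3)*(p + 2)
(5) = (a - 4)*(a^2 + 5*a + 6) = (a - 4)*(a + 2)*(a + 3)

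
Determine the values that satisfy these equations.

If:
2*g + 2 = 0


Then:
g = -1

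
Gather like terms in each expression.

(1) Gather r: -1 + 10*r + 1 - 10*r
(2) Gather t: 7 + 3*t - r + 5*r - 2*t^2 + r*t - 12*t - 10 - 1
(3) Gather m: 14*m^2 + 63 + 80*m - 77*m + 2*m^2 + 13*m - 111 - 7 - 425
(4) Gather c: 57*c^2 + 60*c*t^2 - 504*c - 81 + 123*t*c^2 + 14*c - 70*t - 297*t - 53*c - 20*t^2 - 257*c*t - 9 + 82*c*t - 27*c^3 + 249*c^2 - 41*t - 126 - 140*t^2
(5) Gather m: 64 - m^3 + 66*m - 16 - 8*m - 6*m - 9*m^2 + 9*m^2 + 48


(1) = 0
(2) = 4*r - 2*t^2 + t*(r - 9) - 4
(3) = 16*m^2 + 16*m - 480
(4) = -27*c^3 + c^2*(123*t + 306) + c*(60*t^2 - 175*t - 543) - 160*t^2 - 408*t - 216
(5) = -m^3 + 52*m + 96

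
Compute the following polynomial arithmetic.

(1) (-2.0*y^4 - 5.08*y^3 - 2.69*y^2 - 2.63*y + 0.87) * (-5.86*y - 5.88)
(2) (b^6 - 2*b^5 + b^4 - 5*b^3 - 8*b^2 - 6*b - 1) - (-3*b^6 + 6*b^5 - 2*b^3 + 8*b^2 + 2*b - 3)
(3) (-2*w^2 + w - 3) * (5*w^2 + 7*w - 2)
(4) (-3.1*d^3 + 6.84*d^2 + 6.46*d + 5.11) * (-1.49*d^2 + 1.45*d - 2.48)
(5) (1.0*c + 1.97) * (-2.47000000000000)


(1) = 11.72*y^5 + 41.5288*y^4 + 45.6338*y^3 + 31.229*y^2 + 10.3662*y - 5.1156
(2) = 4*b^6 - 8*b^5 + b^4 - 3*b^3 - 16*b^2 - 8*b + 2
(3) = -10*w^4 - 9*w^3 - 4*w^2 - 23*w + 6
(4) = 4.619*d^5 - 14.6866*d^4 + 7.9806*d^3 - 15.2101*d^2 - 8.6113*d - 12.6728
(5) = -2.47*c - 4.8659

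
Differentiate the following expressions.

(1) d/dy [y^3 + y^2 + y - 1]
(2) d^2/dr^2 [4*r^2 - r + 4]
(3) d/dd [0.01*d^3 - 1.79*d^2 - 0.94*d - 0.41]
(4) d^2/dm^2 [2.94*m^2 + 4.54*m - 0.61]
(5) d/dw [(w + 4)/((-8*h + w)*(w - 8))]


(1) = 3*y^2 + 2*y + 1
(2) = 8
(3) = 0.03*d^2 - 3.58*d - 0.94
(4) = 5.88000000000000
(5) = (-(8*h - w)*(w - 8) + (8*h - w)*(w + 4) - (w - 8)*(w + 4))/((8*h - w)^2*(w - 8)^2)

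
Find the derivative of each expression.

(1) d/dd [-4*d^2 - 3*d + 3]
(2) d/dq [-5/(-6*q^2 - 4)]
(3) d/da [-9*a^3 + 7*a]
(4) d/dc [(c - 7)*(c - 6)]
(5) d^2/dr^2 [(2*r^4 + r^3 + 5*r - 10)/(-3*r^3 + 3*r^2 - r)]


(1) = -8*d - 3
(2) = -15*q/(3*q^2 + 2)^2
(3) = 7 - 27*a^2
(4) = 2*c - 13
(5) = 2*(-21*r^6 - 108*r^5 + 669*r^4 - 751*r^3 + 360*r^2 - 90*r + 10)/(r^3*(27*r^6 - 81*r^5 + 108*r^4 - 81*r^3 + 36*r^2 - 9*r + 1))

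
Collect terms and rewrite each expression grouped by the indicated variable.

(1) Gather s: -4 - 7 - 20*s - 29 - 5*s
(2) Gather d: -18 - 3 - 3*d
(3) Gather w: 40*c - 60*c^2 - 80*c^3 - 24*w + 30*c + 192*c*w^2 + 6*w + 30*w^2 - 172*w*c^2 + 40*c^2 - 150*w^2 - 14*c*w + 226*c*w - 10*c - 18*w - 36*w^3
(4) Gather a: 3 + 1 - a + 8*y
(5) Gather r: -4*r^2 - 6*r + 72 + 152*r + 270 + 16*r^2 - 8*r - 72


(1) = -25*s - 40
(2) = -3*d - 21
(3) = -80*c^3 - 20*c^2 + 60*c - 36*w^3 + w^2*(192*c - 120) + w*(-172*c^2 + 212*c - 36)
(4) = -a + 8*y + 4
(5) = 12*r^2 + 138*r + 270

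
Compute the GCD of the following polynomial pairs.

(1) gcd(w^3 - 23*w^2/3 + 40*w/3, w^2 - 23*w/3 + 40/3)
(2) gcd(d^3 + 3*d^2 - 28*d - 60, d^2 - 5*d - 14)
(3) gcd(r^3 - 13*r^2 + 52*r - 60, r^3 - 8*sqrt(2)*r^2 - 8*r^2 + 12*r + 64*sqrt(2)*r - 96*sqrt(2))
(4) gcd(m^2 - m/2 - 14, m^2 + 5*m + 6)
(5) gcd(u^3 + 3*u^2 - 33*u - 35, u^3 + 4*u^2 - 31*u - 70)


(1) = w^2 - 23*w/3 + 40/3
(2) = gcd((d - 5)*(d + 2)*(d + 6), (d - 7)*(d + 2)) = d + 2
(3) = r^2 - 8*r + 12
(4) = 1
(5) = gcd((u - 5)*(u + 1)*(u + 7), (u - 5)*(u + 2)*(u + 7)) = u^2 + 2*u - 35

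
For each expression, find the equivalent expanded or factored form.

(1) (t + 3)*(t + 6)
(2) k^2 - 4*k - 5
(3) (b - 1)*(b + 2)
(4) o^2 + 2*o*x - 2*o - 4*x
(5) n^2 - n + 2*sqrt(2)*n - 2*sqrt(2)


(1) = t^2 + 9*t + 18
(2) = (k - 5)*(k + 1)
(3) = b^2 + b - 2
(4) = (o - 2)*(o + 2*x)
(5) = (n - 1)*(n + 2*sqrt(2))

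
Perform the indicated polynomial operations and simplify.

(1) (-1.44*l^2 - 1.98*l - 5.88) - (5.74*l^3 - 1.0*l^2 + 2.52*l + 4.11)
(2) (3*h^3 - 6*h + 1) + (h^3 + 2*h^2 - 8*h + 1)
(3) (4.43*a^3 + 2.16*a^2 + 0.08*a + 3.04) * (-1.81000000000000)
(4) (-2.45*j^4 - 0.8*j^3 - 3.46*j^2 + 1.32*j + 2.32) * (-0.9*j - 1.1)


(1) = -5.74*l^3 - 0.44*l^2 - 4.5*l - 9.99
(2) = 4*h^3 + 2*h^2 - 14*h + 2
(3) = -8.0183*a^3 - 3.9096*a^2 - 0.1448*a - 5.5024
(4) = 2.205*j^5 + 3.415*j^4 + 3.994*j^3 + 2.618*j^2 - 3.54*j - 2.552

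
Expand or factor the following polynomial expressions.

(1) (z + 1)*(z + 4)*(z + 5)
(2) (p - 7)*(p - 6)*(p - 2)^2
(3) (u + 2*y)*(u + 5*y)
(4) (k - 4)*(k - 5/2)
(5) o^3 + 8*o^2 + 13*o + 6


(1) = z^3 + 10*z^2 + 29*z + 20
(2) = p^4 - 17*p^3 + 98*p^2 - 220*p + 168
(3) = u^2 + 7*u*y + 10*y^2
(4) = k^2 - 13*k/2 + 10
(5) = (o + 1)^2*(o + 6)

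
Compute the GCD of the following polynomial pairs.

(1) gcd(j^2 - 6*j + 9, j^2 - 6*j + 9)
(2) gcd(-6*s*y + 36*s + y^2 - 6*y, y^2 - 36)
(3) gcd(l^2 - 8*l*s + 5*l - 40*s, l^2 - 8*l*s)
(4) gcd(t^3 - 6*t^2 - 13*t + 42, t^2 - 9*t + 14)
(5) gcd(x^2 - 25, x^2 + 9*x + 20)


(1) = j^2 - 6*j + 9
(2) = y - 6
(3) = -l + 8*s
(4) = t^2 - 9*t + 14
(5) = gcd((x - 5)*(x + 5), (x + 4)*(x + 5)) = x + 5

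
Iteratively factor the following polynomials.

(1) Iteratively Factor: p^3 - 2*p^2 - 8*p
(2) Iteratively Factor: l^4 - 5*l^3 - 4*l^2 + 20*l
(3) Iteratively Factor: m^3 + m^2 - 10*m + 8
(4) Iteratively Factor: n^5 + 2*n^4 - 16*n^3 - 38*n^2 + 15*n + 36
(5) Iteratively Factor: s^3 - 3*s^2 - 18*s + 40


(1) = (p - 4)*(p^2 + 2*p) = (p - 4)*(p + 2)*(p)
(2) = (l - 5)*(l^3 - 4*l) = l*(l - 5)*(l^2 - 4) = l*(l - 5)*(l + 2)*(l - 2)
(3) = (m - 1)*(m^2 + 2*m - 8) = (m - 1)*(m + 4)*(m - 2)
(4) = (n + 1)*(n^4 + n^3 - 17*n^2 - 21*n + 36) = (n + 1)*(n + 3)*(n^3 - 2*n^2 - 11*n + 12) = (n - 1)*(n + 1)*(n + 3)*(n^2 - n - 12) = (n - 1)*(n + 1)*(n + 3)^2*(n - 4)
(5) = (s - 2)*(s^2 - s - 20) = (s - 5)*(s - 2)*(s + 4)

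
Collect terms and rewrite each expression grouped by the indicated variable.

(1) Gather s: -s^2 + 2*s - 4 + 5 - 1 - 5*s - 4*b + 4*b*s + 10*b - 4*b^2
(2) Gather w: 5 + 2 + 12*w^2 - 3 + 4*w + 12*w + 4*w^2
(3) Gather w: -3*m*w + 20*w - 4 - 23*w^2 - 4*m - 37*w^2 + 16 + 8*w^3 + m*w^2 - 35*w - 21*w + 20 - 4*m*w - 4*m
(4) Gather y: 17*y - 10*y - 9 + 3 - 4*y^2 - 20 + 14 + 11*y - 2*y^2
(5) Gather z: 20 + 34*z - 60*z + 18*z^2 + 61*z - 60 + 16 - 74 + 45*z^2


(1) = -4*b^2 + 6*b - s^2 + s*(4*b - 3)
(2) = 16*w^2 + 16*w + 4
(3) = -8*m + 8*w^3 + w^2*(m - 60) + w*(-7*m - 36) + 32
(4) = -6*y^2 + 18*y - 12
(5) = 63*z^2 + 35*z - 98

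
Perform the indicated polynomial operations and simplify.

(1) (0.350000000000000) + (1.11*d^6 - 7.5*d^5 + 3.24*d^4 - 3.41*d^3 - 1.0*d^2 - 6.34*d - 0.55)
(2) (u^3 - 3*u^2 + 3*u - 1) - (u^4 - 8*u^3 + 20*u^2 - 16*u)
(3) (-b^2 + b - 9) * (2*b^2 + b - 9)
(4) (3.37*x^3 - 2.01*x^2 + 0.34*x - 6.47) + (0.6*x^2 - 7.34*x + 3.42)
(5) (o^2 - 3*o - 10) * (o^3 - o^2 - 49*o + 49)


(1) = 1.11*d^6 - 7.5*d^5 + 3.24*d^4 - 3.41*d^3 - 1.0*d^2 - 6.34*d - 0.2
(2) = -u^4 + 9*u^3 - 23*u^2 + 19*u - 1
(3) = -2*b^4 + b^3 - 8*b^2 - 18*b + 81
(4) = 3.37*x^3 - 1.41*x^2 - 7.0*x - 3.05
(5) = o^5 - 4*o^4 - 56*o^3 + 206*o^2 + 343*o - 490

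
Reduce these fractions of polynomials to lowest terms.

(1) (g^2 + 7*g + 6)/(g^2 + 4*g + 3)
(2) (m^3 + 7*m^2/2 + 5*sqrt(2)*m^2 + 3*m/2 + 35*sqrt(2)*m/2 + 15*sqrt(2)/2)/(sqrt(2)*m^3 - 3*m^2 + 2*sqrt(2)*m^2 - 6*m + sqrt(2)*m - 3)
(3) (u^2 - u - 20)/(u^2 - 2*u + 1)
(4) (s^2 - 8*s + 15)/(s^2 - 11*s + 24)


(1) = (g + 6)/(g + 3)
(2) = (2*m^3 + m^2*(7 + 10*sqrt(2)) + m*(3 + 35*sqrt(2)) + 15*sqrt(2))/(2*sqrt(2)*m^3 + m^2*(-6 + 4*sqrt(2)) + m*(-12 + 2*sqrt(2)) - 6)
(3) = (u^2 - u - 20)/(u^2 - 2*u + 1)
(4) = (s - 5)/(s - 8)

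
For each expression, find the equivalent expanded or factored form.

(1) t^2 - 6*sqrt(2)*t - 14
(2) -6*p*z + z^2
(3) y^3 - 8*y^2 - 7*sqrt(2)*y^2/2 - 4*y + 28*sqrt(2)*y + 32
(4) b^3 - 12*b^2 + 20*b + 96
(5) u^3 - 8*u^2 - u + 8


(1) = (t - 7*sqrt(2))*(t + sqrt(2))
(2) = z*(-6*p + z)
(3) = (y - 8)*(y - 4*sqrt(2))*(y + sqrt(2)/2)
(4) = (b - 8)*(b - 6)*(b + 2)
(5) = (u - 8)*(u - 1)*(u + 1)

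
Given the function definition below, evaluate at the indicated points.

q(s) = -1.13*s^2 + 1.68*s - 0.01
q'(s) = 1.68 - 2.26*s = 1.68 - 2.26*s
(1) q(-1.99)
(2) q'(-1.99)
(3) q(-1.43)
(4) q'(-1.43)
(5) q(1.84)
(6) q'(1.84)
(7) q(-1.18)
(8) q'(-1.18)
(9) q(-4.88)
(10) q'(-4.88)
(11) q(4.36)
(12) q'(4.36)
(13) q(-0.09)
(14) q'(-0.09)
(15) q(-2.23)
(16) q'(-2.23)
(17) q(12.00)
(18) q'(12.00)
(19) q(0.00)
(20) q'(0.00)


(1) = -7.83
(2) = 6.18
(3) = -4.72
(4) = 4.91
(5) = -0.74
(6) = -2.48
(7) = -3.57
(8) = 4.35
(9) = -35.12
(10) = 12.71
(11) = -14.17
(12) = -8.17
(13) = -0.17
(14) = 1.88
(15) = -9.38
(16) = 6.72
(17) = -142.57
(18) = -25.44
(19) = -0.01
(20) = 1.68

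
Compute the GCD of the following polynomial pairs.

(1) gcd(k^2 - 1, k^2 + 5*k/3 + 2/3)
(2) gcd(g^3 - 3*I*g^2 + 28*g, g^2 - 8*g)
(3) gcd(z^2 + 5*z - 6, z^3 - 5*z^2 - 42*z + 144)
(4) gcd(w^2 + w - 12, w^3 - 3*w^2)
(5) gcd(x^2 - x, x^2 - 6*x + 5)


(1) = k + 1
(2) = gcd(g*(g - 7*I)*(g + 4*I), g*(g - 8)) = g
(3) = gcd((z - 1)*(z + 6), (z - 8)*(z - 3)*(z + 6)) = z + 6
(4) = gcd((w - 3)*(w + 4), w^2*(w - 3)) = w - 3
(5) = x - 1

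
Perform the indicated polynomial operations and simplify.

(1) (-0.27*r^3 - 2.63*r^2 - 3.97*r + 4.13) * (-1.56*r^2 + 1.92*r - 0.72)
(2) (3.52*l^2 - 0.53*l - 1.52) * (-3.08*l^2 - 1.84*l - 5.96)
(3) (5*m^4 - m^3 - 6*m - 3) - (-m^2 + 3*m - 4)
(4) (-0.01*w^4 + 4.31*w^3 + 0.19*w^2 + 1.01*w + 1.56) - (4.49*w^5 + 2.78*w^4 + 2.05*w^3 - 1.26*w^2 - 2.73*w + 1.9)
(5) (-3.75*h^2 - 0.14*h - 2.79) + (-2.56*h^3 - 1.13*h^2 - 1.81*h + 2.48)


(1) = 0.4212*r^5 + 3.5844*r^4 + 1.338*r^3 - 12.1716*r^2 + 10.788*r - 2.9736
(2) = -10.8416*l^4 - 4.8444*l^3 - 15.3224*l^2 + 5.9556*l + 9.0592
(3) = 5*m^4 - m^3 + m^2 - 9*m + 1
(4) = -4.49*w^5 - 2.79*w^4 + 2.26*w^3 + 1.45*w^2 + 3.74*w - 0.34
(5) = -2.56*h^3 - 4.88*h^2 - 1.95*h - 0.31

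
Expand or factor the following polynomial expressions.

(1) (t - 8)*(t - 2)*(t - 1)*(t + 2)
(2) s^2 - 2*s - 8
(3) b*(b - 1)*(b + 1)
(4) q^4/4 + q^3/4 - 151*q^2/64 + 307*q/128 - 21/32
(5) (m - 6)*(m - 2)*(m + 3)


(1) = t^4 - 9*t^3 + 4*t^2 + 36*t - 32
(2) = (s - 4)*(s + 2)
(3) = b^3 - b
(4) = (q/4 + 1)*(q - 7/4)*(q - 3/4)*(q - 1/2)
(5) = m^3 - 5*m^2 - 12*m + 36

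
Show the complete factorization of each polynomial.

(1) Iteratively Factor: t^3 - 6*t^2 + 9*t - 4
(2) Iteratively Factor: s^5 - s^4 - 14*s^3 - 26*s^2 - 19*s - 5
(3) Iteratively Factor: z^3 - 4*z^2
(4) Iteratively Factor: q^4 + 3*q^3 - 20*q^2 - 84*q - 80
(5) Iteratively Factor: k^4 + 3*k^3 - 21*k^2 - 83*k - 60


(1) = (t - 4)*(t^2 - 2*t + 1) = (t - 4)*(t - 1)*(t - 1)
(2) = (s + 1)*(s^4 - 2*s^3 - 12*s^2 - 14*s - 5) = (s + 1)^2*(s^3 - 3*s^2 - 9*s - 5) = (s + 1)^3*(s^2 - 4*s - 5) = (s - 5)*(s + 1)^3*(s + 1)
(3) = (z)*(z^2 - 4*z) = z*(z - 4)*(z)
(4) = (q - 5)*(q^3 + 8*q^2 + 20*q + 16) = (q - 5)*(q + 4)*(q^2 + 4*q + 4) = (q - 5)*(q + 2)*(q + 4)*(q + 2)
(5) = (k + 1)*(k^3 + 2*k^2 - 23*k - 60) = (k + 1)*(k + 3)*(k^2 - k - 20) = (k - 5)*(k + 1)*(k + 3)*(k + 4)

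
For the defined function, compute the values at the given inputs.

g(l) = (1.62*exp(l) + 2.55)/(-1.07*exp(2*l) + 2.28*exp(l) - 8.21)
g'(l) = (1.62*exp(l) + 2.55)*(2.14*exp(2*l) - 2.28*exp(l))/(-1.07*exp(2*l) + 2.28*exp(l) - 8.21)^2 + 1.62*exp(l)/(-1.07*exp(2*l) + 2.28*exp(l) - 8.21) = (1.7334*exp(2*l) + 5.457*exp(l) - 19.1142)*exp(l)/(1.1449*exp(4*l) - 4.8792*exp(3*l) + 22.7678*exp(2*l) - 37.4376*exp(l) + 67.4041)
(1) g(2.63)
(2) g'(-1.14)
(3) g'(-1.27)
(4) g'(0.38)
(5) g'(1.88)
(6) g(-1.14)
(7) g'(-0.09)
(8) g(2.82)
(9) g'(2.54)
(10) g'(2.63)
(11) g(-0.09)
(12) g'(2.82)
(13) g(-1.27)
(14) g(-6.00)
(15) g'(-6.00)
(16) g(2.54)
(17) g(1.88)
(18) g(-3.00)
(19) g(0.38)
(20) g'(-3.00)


(1) = -0.14
(2) = -0.10
(3) = -0.08
(4) = -0.21
(5) = 0.39
(6) = -0.40
(7) = -0.24
(8) = -0.11
(9) = 0.18
(10) = 0.16
(11) = -0.57
(12) = 0.13
(13) = -0.39
(14) = -0.31
(15) = -0.00
(16) = -0.15
(17) = -0.34
(18) = -0.32
(19) = -0.69
(20) = -0.01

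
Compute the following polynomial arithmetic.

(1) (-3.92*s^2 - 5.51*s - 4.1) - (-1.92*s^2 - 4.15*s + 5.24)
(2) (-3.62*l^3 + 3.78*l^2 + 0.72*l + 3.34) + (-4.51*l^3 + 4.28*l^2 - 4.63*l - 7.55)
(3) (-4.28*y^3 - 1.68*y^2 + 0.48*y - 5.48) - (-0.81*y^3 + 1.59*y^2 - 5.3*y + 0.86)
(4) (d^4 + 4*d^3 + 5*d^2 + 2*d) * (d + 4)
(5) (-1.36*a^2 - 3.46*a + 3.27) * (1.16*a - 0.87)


(1) = -2.0*s^2 - 1.36*s - 9.34
(2) = -8.13*l^3 + 8.06*l^2 - 3.91*l - 4.21
(3) = -3.47*y^3 - 3.27*y^2 + 5.78*y - 6.34
(4) = d^5 + 8*d^4 + 21*d^3 + 22*d^2 + 8*d
(5) = -1.5776*a^3 - 2.8304*a^2 + 6.8034*a - 2.8449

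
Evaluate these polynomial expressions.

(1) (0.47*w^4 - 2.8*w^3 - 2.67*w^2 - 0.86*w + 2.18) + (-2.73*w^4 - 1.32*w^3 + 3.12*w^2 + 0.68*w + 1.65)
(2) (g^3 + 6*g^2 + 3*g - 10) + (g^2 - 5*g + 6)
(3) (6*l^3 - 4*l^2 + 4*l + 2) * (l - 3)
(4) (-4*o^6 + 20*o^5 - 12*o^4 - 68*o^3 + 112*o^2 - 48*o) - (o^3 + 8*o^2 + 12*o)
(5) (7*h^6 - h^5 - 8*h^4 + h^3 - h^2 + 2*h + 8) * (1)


(1) = -2.26*w^4 - 4.12*w^3 + 0.45*w^2 - 0.18*w + 3.83
(2) = g^3 + 7*g^2 - 2*g - 4
(3) = 6*l^4 - 22*l^3 + 16*l^2 - 10*l - 6
(4) = -4*o^6 + 20*o^5 - 12*o^4 - 69*o^3 + 104*o^2 - 60*o
(5) = 7*h^6 - h^5 - 8*h^4 + h^3 - h^2 + 2*h + 8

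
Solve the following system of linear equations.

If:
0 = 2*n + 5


Then:
n = -5/2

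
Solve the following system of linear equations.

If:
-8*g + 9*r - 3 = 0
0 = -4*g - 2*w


Then:
g = -w/2
r = 1/3 - 4*w/9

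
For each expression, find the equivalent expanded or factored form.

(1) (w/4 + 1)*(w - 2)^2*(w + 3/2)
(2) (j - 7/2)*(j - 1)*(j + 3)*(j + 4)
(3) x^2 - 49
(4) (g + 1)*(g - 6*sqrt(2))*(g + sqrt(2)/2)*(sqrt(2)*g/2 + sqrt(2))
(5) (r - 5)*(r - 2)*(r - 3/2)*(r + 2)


(1) = w^4/4 + 3*w^3/8 - 3*w^2 - w/2 + 6
(2) = j^4 + 5*j^3/2 - 16*j^2 - 59*j/2 + 42
(3) = (x - 7)*(x + 7)
(4) = sqrt(2)*g^4/2 - 11*g^3/2 + 3*sqrt(2)*g^3/2 - 33*g^2/2 - 2*sqrt(2)*g^2 - 9*sqrt(2)*g - 11*g - 6*sqrt(2)
(5) = r^4 - 13*r^3/2 + 7*r^2/2 + 26*r - 30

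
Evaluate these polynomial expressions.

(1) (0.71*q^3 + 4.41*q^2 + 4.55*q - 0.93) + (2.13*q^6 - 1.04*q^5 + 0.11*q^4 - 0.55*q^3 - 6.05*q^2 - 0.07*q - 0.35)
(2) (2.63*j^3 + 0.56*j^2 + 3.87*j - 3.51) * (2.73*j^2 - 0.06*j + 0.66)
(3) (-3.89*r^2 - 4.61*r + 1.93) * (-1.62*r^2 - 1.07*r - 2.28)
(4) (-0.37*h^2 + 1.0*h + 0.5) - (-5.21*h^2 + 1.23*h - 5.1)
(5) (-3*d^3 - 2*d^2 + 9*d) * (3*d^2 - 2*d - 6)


(1) = 2.13*q^6 - 1.04*q^5 + 0.11*q^4 + 0.16*q^3 - 1.64*q^2 + 4.48*q - 1.28
(2) = 7.1799*j^5 + 1.371*j^4 + 12.2673*j^3 - 9.4449*j^2 + 2.7648*j - 2.3166
(3) = 6.3018*r^4 + 11.6305*r^3 + 10.6753*r^2 + 8.4457*r - 4.4004
(4) = 4.84*h^2 - 0.23*h + 5.6
(5) = -9*d^5 + 49*d^3 - 6*d^2 - 54*d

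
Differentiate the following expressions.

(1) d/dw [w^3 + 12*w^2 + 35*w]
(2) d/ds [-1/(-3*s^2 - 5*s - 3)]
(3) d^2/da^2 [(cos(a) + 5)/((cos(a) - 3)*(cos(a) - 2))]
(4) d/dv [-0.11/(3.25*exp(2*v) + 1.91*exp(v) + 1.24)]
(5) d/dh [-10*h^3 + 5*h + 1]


(1) = 3*w^2 + 24*w + 35
(2) = (-6*s - 5)/(3*s^2 + 5*s + 3)^2
(3) = (-25*(1 - cos(a)^2)^2 - cos(a)^5 + 113*cos(a)^3 - 55*cos(a)^2 - 372*cos(a) + 275)/((cos(a) - 3)^3*(cos(a) - 2)^3)
(4) = (0.715*exp(v) + 0.2101)*exp(v)/(3.25*exp(2*v) + 1.91*exp(v) + 1.24)^2
(5) = 5 - 30*h^2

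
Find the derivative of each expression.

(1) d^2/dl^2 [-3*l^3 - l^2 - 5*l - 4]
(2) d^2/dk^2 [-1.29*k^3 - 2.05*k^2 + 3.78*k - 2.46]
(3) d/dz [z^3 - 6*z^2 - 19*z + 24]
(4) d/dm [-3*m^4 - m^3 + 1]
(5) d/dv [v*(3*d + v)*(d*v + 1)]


(1) = -18*l - 2
(2) = -7.74*k - 4.1
(3) = 3*z^2 - 12*z - 19
(4) = m^2*(-12*m - 3)
(5) = 6*d^2*v + 3*d*v^2 + 3*d + 2*v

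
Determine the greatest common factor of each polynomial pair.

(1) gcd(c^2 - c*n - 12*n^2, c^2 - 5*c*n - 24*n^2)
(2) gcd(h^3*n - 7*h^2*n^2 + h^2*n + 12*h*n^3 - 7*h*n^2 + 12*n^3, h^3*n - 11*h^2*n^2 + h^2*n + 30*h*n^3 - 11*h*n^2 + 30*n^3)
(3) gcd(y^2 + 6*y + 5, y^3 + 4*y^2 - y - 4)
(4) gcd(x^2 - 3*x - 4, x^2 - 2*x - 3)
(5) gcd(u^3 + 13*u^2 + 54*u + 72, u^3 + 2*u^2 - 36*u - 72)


(1) = gcd((c - 4*n)*(c + 3*n), (c - 8*n)*(c + 3*n)) = c + 3*n
(2) = h*n + n
(3) = gcd((y + 1)*(y + 5), (y - 1)*(y + 1)*(y + 4)) = y + 1
(4) = gcd((x - 4)*(x + 1), (x - 3)*(x + 1)) = x + 1
(5) = gcd((u + 3)*(u + 4)*(u + 6), (u - 6)*(u + 2)*(u + 6)) = u + 6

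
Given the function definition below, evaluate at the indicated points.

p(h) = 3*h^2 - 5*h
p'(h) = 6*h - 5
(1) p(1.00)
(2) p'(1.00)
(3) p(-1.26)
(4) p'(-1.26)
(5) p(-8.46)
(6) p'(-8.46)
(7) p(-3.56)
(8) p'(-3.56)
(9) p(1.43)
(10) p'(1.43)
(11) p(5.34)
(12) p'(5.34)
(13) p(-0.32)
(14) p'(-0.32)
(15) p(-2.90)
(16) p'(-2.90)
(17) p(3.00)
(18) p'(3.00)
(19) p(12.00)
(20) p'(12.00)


(1) = -2.00
(2) = 1.00
(3) = 11.06
(4) = -12.56
(5) = 257.01
(6) = -55.76
(7) = 55.82
(8) = -26.36
(9) = -1.02
(10) = 3.58
(11) = 58.85
(12) = 27.04
(13) = 1.91
(14) = -6.92
(15) = 39.73
(16) = -22.40
(17) = 12.00
(18) = 13.00
(19) = 372.00
(20) = 67.00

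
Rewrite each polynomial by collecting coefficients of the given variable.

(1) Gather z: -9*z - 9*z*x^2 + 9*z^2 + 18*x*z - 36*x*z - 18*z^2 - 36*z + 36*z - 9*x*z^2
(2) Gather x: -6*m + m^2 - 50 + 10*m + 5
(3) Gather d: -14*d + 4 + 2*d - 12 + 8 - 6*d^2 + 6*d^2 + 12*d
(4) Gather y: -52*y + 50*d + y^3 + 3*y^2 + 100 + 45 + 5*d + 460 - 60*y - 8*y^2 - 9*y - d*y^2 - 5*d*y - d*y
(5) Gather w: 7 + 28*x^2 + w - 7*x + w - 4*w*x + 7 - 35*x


(1) = z^2*(-9*x - 9) + z*(-9*x^2 - 18*x - 9)
(2) = m^2 + 4*m - 45
(3) = 0
(4) = 55*d + y^3 + y^2*(-d - 5) + y*(-6*d - 121) + 605
(5) = w*(2 - 4*x) + 28*x^2 - 42*x + 14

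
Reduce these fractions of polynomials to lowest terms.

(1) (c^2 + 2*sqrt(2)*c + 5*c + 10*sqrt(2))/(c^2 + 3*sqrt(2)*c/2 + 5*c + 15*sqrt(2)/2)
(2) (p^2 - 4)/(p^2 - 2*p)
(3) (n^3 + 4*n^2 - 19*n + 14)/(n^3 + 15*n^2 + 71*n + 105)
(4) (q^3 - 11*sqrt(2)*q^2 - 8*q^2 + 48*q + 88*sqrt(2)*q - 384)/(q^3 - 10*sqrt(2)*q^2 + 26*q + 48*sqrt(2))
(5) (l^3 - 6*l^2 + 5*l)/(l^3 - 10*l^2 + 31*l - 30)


(1) = (2*c + 4*sqrt(2))/(2*c + 3*sqrt(2))
(2) = (p + 2)/p
(3) = (n^2 - 3*n + 2)/(n^2 + 8*n + 15)
(4) = (q - 8)/(q + sqrt(2))
(5) = (l^2 - l)/(l^2 - 5*l + 6)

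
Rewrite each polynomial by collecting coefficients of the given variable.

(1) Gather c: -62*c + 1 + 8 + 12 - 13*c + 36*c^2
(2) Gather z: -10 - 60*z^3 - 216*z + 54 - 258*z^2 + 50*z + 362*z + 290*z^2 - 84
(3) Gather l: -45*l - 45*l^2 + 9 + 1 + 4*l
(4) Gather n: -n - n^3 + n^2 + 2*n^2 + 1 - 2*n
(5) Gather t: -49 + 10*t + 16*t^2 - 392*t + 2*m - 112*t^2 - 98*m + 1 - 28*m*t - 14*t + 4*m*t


(1) = 36*c^2 - 75*c + 21
(2) = -60*z^3 + 32*z^2 + 196*z - 40
(3) = -45*l^2 - 41*l + 10
(4) = -n^3 + 3*n^2 - 3*n + 1
(5) = -96*m - 96*t^2 + t*(-24*m - 396) - 48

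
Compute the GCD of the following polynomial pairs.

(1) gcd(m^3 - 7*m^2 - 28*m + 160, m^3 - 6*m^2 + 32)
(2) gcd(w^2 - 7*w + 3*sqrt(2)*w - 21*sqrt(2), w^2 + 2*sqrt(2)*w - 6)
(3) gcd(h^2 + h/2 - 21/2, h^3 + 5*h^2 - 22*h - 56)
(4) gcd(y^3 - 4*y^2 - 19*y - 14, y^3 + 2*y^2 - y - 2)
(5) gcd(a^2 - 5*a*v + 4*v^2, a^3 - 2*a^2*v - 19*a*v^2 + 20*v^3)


(1) = gcd((m - 8)*(m - 4)*(m + 5), (m - 4)^2*(m + 2)) = m - 4
(2) = w + 3*sqrt(2)
(3) = gcd((h - 3)*(h + 7/2), (h - 4)*(h + 2)*(h + 7)) = 1
(4) = gcd((y - 7)*(y + 1)*(y + 2), (y - 1)*(y + 1)*(y + 2)) = y^2 + 3*y + 2
(5) = gcd((a - 4*v)*(a - v), (a - 5*v)*(a - v)*(a + 4*v)) = -a + v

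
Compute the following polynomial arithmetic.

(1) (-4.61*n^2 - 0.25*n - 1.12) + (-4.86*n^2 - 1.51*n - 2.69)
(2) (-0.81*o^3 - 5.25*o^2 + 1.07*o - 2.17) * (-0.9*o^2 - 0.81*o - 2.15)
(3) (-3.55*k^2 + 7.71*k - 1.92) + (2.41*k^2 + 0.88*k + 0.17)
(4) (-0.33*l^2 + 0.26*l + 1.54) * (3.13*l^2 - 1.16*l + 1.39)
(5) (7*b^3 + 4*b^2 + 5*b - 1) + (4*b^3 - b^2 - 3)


(1) = -9.47*n^2 - 1.76*n - 3.81
(2) = 0.729*o^5 + 5.3811*o^4 + 5.031*o^3 + 12.3738*o^2 - 0.5428*o + 4.6655
(3) = -1.14*k^2 + 8.59*k - 1.75
(4) = -1.0329*l^4 + 1.1966*l^3 + 4.0599*l^2 - 1.425*l + 2.1406
(5) = 11*b^3 + 3*b^2 + 5*b - 4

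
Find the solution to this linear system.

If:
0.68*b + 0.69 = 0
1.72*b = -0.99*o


Then:
b = -1.01
o = 1.76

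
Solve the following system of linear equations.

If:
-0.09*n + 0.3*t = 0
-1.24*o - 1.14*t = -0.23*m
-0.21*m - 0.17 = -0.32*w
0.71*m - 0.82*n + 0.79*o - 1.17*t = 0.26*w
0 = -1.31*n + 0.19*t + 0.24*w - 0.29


Then:
m = -0.08
n = -0.14
o = 0.02
t = -0.04
w = 0.48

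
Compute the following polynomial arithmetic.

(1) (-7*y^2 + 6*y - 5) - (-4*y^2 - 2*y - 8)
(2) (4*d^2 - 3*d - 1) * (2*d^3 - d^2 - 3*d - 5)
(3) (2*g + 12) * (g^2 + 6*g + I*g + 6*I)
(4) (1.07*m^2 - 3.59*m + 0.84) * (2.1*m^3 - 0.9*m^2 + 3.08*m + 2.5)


(1) = -3*y^2 + 8*y + 3
(2) = 8*d^5 - 10*d^4 - 11*d^3 - 10*d^2 + 18*d + 5
(3) = 2*g^3 + 24*g^2 + 2*I*g^2 + 72*g + 24*I*g + 72*I
(4) = 2.247*m^5 - 8.502*m^4 + 8.2906*m^3 - 9.1382*m^2 - 6.3878*m + 2.1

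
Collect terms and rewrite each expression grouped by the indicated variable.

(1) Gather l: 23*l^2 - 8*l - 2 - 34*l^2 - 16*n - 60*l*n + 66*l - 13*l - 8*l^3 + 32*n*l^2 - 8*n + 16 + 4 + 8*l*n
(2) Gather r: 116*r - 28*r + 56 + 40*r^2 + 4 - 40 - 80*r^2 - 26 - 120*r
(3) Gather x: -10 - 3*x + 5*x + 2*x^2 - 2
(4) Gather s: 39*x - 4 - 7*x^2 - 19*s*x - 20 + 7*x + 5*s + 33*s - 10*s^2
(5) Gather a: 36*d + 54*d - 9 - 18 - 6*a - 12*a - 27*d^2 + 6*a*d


(1) = -8*l^3 + l^2*(32*n - 11) + l*(45 - 52*n) - 24*n + 18
(2) = -40*r^2 - 32*r - 6
(3) = 2*x^2 + 2*x - 12
(4) = -10*s^2 + s*(38 - 19*x) - 7*x^2 + 46*x - 24
(5) = a*(6*d - 18) - 27*d^2 + 90*d - 27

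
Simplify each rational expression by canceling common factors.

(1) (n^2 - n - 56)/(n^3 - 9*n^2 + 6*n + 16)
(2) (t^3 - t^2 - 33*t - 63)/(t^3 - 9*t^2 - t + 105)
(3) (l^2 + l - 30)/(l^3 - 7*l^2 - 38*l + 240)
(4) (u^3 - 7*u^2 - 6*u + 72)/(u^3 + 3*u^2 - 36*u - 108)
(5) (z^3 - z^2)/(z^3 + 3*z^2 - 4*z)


(1) = (n + 7)/(n^2 - n - 2)
(2) = (t + 3)/(t - 5)
(3) = 1/(l - 8)
(4) = (u - 4)/(u + 6)
(5) = z/(z + 4)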